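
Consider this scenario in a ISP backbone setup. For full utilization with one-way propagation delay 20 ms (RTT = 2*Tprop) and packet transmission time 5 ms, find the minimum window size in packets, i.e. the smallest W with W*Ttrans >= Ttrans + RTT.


Given: Ttrans = 5 ms, RTT = 40 ms (= 2 * Tprop, Tprop = 20 ms)
Time until first ACK returns = Ttrans + RTT = 5 + 40 = 45 ms
Need W * Ttrans >= Ttrans + RTT  ->  W >= (Ttrans + RTT) / Ttrans
(Ttrans + RTT) / Ttrans = 45 / 5 = 9
W_min = ceil(9) = 9

9


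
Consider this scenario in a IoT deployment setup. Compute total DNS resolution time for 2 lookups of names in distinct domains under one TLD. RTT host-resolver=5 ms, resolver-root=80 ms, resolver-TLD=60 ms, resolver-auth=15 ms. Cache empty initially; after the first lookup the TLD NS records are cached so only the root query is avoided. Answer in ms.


Lookup 1 (cold cache): local + root + TLD + auth = 5 + 80 + 60 + 15 = 160 ms
Lookups 2..2 (TLD NS cached -> skip root; new domain -> still ask TLD and auth): local + TLD + auth = 5 + 60 + 15 = 80 ms each
Remaining 1 lookups: 1 * 80 = 80 ms
Total = 160 + 80 = 240 ms

240


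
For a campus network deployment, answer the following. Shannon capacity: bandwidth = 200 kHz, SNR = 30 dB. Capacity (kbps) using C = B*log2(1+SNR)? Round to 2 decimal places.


Given: B = 200 kHz, SNR = 30 dB
SNR linear = 10^(30/10) = 1000
1 + SNR = 1001
log2(1001) = 9.9672262588
C = 200 * 1000 * 9.9672262588 = 1993445.2518 bps
C = 1993.445252 kbps -> 1993.45 kbps (2 dp)

1993.45


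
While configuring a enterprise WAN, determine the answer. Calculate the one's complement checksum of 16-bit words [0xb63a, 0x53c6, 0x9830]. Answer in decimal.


Given words: [0xb63a, 0x53c6, 0x9830]
Step 1: Sum all words
Raw sum = 46650 + 21446 + 38960 = 107056
Step 2: Fold carry: (41520 + 1) = 41521
One's complement = ~41521 & 0xFFFF = 24014

24014


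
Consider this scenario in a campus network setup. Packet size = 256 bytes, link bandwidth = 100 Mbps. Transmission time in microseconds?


Given: packet = 256 bytes, bandwidth = 100 Mbps
Packet in bits = 256 * 8 = 2048 bits
Bandwidth = 100 * 10^6 = 100000000 bps
Time = 2048 / 100000000 seconds
Time in us = 2048 * 10^6 / 100000000 = 20.48

20.48


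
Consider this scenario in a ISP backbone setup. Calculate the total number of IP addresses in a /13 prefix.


Given: CIDR prefix /13
Host bits = 32 - 13 = 19
Total addresses = 2^19 = 524288

524288


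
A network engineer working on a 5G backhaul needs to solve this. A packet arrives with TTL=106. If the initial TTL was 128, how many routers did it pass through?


Given: initial TTL = 128, received TTL = 106
Hops = initial TTL - received TTL
Hops = 128 - 106 = 22

22


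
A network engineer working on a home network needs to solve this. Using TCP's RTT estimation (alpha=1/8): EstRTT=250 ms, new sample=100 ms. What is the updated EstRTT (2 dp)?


Given: EstRTT = 250 ms, SampleRTT = 100 ms, alpha = 1/8
New EstRTT = (1 - alpha) * EstRTT + alpha * SampleRTT
(7/8) * 250 = 218.75
(1/8) * 100 = 12.5
New EstRTT = 218.75 + 12.5 = 231.25 ms -> 231.25 ms (2 dp)

231.25


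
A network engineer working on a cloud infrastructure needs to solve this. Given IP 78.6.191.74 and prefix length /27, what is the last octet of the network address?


Given: IP = 78.6.191.74, prefix = /27
Subnet mask = 255.255.255.224
Last octet of IP: 74
Last octet of mask: 224
Network last octet = 74 AND 224 = 64

64


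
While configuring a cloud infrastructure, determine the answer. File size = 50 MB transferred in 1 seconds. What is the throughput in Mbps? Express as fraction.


Given: file = 50 MB, time = 1 s
File in Mb = 50 * 8 = 400 Mb
Throughput = 400 / 1 Mbps
Throughput = 400 Mbps

400


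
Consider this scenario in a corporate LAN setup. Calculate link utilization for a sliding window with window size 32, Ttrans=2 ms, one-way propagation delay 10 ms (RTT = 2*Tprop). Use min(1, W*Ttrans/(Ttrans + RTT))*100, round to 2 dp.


Given: W = 32, Ttrans = 2 ms, RTT = 20 ms (= 2 * Tprop, Tprop = 10 ms)
Cycle time = Ttrans + RTT = 2 + 20 = 22 ms (first packet sent until its ACK returns)
W * Ttrans = 32 * 2 = 64 ms of sending per cycle
W * Ttrans / (Ttrans + RTT) = 64 / 22 = 2.909091
U = min(1, 2.909091) = 1.000000
U% = 100.00%

100.00


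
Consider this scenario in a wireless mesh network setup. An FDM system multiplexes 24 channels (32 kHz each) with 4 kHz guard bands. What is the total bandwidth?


Given: 24 channels, 32 kHz each, guard = 4 kHz
Channel bandwidth = 24 * 32 = 768 kHz
Guard bands = 23 gaps * 4 kHz = 92 kHz
Total = 768 + 92 = 860 kHz

860


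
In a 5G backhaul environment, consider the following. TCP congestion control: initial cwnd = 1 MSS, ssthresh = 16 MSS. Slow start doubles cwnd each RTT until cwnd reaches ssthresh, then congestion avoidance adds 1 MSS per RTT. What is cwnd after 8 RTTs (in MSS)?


RTT 0: cwnd = 1 MSS (initial)
RTT 1: cwnd = 2 MSS (slow start, doubled)
RTT 2: cwnd = 4 MSS (slow start, doubled)
RTT 3: cwnd = 8 MSS (slow start, doubled)
RTT 4: cwnd = 16 MSS (slow start, doubled)
RTT 5: cwnd = 17 MSS (congestion avoidance, +1)
RTT 6: cwnd = 18 MSS (congestion avoidance, +1)
RTT 7: cwnd = 19 MSS (congestion avoidance, +1)
RTT 8: cwnd = 20 MSS (congestion avoidance, +1)

20


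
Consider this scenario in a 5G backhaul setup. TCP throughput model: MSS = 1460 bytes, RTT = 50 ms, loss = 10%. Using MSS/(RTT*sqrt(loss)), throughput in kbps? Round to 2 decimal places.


Given: MSS = 1460 bytes, RTT = 50 ms, loss = 10%
RTT in seconds = 50 / 1000 = 0.05
Loss rate = 10% = 0.1
sqrt(loss) = sqrt(0.1) = 0.316227766017
Throughput (bytes/s) = 1460 / (0.05 * 0.316227766017) = 92338.5077
Throughput (kbps) = 92338.5077 * 8 / 1000 = 738.708061 -> 738.71 kbps (2 dp)

738.71


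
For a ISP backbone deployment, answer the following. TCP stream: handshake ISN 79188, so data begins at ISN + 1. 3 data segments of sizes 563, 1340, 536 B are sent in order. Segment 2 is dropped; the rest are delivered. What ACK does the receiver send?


SYN uses sequence number 79188; first data byte = ISN + 1 = 79189.
Segment 1: SEQ = 79189, len = 563 B, covers [79189, 79751]
Segment 2: SEQ = 79752, len = 1340 B, covers [79752, 81091] [LOST]
Segment 3: SEQ = 81092, len = 536 B, covers [81092, 81627]
In-order data received: bytes [79189, 79751] (segments 1..1).
Segment 2 missing -> gap begins at byte 79752; later segments buffered out of order.
Cumulative ACK = next expected in-order byte = 79189 + 563 = 79752

79752


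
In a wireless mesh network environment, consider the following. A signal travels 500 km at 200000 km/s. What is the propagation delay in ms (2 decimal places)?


Given: distance = 500 km, speed = 200000 km/s
Delay = distance / speed = 500 / 200000 seconds
Delay in ms = 500 * 1000 / 200000
Delay = 2.5000 ms
Rounded to 2 dp = 2.50 ms

2.50


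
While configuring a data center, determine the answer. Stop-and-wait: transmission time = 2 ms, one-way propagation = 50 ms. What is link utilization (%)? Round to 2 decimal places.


Given: Ttrans = 2 ms, Tprop = 50 ms
RTT = 2 * Tprop = 2 * 50 = 100 ms
U = Ttrans / (Ttrans + RTT)
U = 2 / (2 + 100)
U = 2 / 102 = 0.019608
U% = 1.96%

1.96


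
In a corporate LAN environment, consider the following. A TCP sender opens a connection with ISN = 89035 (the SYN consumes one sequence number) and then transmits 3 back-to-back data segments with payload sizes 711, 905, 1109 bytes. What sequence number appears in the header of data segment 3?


The SYN occupies sequence number ISN = 89035, so the first data byte is ISN + 1 = 89036.
SEQ of data segment i = (ISN + 1) + sum of payload sizes of segments 1..i-1.
Segment 1: SEQ = 89036, payload = 711 bytes
Segment 2: SEQ = 89747, payload = 905 bytes
Segment 3: SEQ = 90652, payload = 1109 bytes
SEQ of segment 3 = 89036 + 711 + 905 = 90652

90652


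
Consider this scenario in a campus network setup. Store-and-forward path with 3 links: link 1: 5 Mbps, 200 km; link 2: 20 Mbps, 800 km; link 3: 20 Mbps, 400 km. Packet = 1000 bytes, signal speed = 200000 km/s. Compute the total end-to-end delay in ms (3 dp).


Packet = 1000 bytes = 8000 bits. Store-and-forward: sum (t_trans + t_prop) per link.
Link 1: t_trans = 8000/(5*10^6) s = 1.6000 ms; t_prop = 200/200000 s = 1.0000 ms; subtotal = 2.6000 ms
Link 2: t_trans = 8000/(20*10^6) s = 0.4000 ms; t_prop = 800/200000 s = 4.0000 ms; subtotal = 4.4000 ms
Link 3: t_trans = 8000/(20*10^6) s = 0.4000 ms; t_prop = 400/200000 s = 2.0000 ms; subtotal = 2.4000 ms
End-to-end = 2.6000 + 4.4000 + 2.4000 = 9.4000 ms -> 9.400 ms (3 dp)

9.400


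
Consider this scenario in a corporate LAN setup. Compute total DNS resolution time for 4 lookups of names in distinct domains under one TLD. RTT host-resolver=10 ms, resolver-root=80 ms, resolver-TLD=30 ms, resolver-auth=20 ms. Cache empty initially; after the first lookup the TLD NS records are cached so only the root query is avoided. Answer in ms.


Lookup 1 (cold cache): local + root + TLD + auth = 10 + 80 + 30 + 20 = 140 ms
Lookups 2..4 (TLD NS cached -> skip root; new domain -> still ask TLD and auth): local + TLD + auth = 10 + 30 + 20 = 60 ms each
Remaining 3 lookups: 3 * 60 = 180 ms
Total = 140 + 180 = 320 ms

320


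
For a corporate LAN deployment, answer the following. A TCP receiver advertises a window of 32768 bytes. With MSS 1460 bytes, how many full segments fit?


Given: RWND = 32768 bytes, MSS = 1460 bytes
Full segments = floor(RWND / MSS)
Full segments = floor(32768 / 1460)
Full segments = floor(22.4438) = 22

22


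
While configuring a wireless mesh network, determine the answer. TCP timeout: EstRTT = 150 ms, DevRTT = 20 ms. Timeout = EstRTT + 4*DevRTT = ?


Given: EstRTT = 150 ms, DevRTT = 20 ms
Timeout = EstRTT + 4 * DevRTT
4 * DevRTT = 4 * 20 = 80
Timeout = 150 + 80 = 230 ms

230


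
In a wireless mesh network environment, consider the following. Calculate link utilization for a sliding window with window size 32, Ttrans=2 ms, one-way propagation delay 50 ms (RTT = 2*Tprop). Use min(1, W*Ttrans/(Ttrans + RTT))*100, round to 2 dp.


Given: W = 32, Ttrans = 2 ms, RTT = 100 ms (= 2 * Tprop, Tprop = 50 ms)
Cycle time = Ttrans + RTT = 2 + 100 = 102 ms (first packet sent until its ACK returns)
W * Ttrans = 32 * 2 = 64 ms of sending per cycle
W * Ttrans / (Ttrans + RTT) = 64 / 102 = 0.627451
U = min(1, 0.627451) = 0.627451
U% = 62.75%

62.75


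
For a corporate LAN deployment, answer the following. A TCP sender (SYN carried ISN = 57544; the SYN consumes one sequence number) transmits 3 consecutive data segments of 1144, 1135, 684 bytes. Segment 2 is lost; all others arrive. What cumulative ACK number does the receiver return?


SYN uses sequence number 57544; first data byte = ISN + 1 = 57545.
Segment 1: SEQ = 57545, len = 1144 B, covers [57545, 58688]
Segment 2: SEQ = 58689, len = 1135 B, covers [58689, 59823] [LOST]
Segment 3: SEQ = 59824, len = 684 B, covers [59824, 60507]
In-order data received: bytes [57545, 58688] (segments 1..1).
Segment 2 missing -> gap begins at byte 58689; later segments buffered out of order.
Cumulative ACK = next expected in-order byte = 57545 + 1144 = 58689

58689


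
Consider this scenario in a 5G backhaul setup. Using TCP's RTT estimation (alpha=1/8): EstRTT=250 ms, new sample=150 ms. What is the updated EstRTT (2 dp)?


Given: EstRTT = 250 ms, SampleRTT = 150 ms, alpha = 1/8
New EstRTT = (1 - alpha) * EstRTT + alpha * SampleRTT
(7/8) * 250 = 218.75
(1/8) * 150 = 18.75
New EstRTT = 218.75 + 18.75 = 237.5 ms -> 237.50 ms (2 dp)

237.50


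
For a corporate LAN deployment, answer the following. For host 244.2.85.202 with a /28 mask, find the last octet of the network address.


Given: IP = 244.2.85.202, prefix = /28
Subnet mask = 255.255.255.240
Last octet of IP: 202
Last octet of mask: 240
Network last octet = 202 AND 240 = 192

192


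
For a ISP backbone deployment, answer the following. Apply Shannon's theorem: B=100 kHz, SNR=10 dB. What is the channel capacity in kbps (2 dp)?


Given: B = 100 kHz, SNR = 10 dB
SNR linear = 10^(10/10) = 10
1 + SNR = 11
log2(11) = 3.4594316186
C = 100 * 1000 * 3.4594316186 = 345943.1619 bps
C = 345.943162 kbps -> 345.94 kbps (2 dp)

345.94


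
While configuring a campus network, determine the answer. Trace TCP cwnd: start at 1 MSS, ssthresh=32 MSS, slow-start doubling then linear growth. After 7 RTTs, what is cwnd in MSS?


RTT 0: cwnd = 1 MSS (initial)
RTT 1: cwnd = 2 MSS (slow start, doubled)
RTT 2: cwnd = 4 MSS (slow start, doubled)
RTT 3: cwnd = 8 MSS (slow start, doubled)
RTT 4: cwnd = 16 MSS (slow start, doubled)
RTT 5: cwnd = 32 MSS (slow start, doubled)
RTT 6: cwnd = 33 MSS (congestion avoidance, +1)
RTT 7: cwnd = 34 MSS (congestion avoidance, +1)

34


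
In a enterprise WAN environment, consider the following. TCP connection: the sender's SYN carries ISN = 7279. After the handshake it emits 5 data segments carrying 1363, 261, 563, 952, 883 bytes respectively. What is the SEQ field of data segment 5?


The SYN occupies sequence number ISN = 7279, so the first data byte is ISN + 1 = 7280.
SEQ of data segment i = (ISN + 1) + sum of payload sizes of segments 1..i-1.
Segment 1: SEQ = 7280, payload = 1363 bytes
Segment 2: SEQ = 8643, payload = 261 bytes
Segment 3: SEQ = 8904, payload = 563 bytes
Segment 4: SEQ = 9467, payload = 952 bytes
Segment 5: SEQ = 10419, payload = 883 bytes
SEQ of segment 5 = 7280 + 1363 + 261 + 563 + 952 = 10419

10419


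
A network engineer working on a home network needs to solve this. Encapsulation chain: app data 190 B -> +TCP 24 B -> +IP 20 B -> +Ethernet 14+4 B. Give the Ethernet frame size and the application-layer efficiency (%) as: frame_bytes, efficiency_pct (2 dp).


TCP segment = 190 + 24 = 214 B
IP packet = 214 + 20 = 234 B
Ethernet frame = 234 + 14 + 4 = 252 B
Efficiency = app / frame = 190 / 252 = 0.753968 = 75.3968% -> 75.40% (2 dp)

252, 75.40


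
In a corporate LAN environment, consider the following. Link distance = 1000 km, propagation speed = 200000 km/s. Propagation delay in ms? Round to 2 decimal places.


Given: distance = 1000 km, speed = 200000 km/s
Delay = distance / speed = 1000 / 200000 seconds
Delay in ms = 1000 * 1000 / 200000
Delay = 5.0000 ms
Rounded to 2 dp = 5.00 ms

5.00


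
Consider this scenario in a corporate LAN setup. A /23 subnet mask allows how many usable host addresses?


Given: subnet mask /23
Host bits = 32 - 23 = 9
Total addresses = 2^9 = 512
Usable hosts = 512 - 2 (network + broadcast) = 510

510


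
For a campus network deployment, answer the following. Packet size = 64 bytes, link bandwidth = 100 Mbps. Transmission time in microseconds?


Given: packet = 64 bytes, bandwidth = 100 Mbps
Packet in bits = 64 * 8 = 512 bits
Bandwidth = 100 * 10^6 = 100000000 bps
Time = 512 / 100000000 seconds
Time in us = 512 * 10^6 / 100000000 = 5.12

5.12


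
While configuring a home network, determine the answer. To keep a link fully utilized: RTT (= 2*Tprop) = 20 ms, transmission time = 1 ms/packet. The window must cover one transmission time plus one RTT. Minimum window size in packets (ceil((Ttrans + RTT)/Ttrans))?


Given: Ttrans = 1 ms, RTT = 20 ms (= 2 * Tprop, Tprop = 10 ms)
Time until first ACK returns = Ttrans + RTT = 1 + 20 = 21 ms
Need W * Ttrans >= Ttrans + RTT  ->  W >= (Ttrans + RTT) / Ttrans
(Ttrans + RTT) / Ttrans = 21 / 1 = 21
W_min = ceil(21) = 21

21


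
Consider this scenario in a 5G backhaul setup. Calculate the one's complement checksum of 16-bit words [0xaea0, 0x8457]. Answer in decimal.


Given words: [0xaea0, 0x8457]
Step 1: Sum all words
Raw sum = 44704 + 33879 = 78583
Step 2: Fold carry: (13047 + 1) = 13048
One's complement = ~13048 & 0xFFFF = 52487

52487


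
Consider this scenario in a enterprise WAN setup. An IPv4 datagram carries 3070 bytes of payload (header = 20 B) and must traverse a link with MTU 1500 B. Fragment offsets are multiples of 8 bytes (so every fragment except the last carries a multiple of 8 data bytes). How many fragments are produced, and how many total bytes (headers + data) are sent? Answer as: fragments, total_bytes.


Max data per non-final fragment = floor((MTU - header)/8)*8 = floor((1500 - 20)/8)*8 = floor(1480/8)*8 = 1480 B
Final fragment needs no 8-byte alignment: it can carry up to MTU - header = 1480 B
Non-final fragments needed = ceil((payload - 1480) / 1480) = ceil(1590/1480) = ceil(1.0743) = 2
Number of fragments = 2 + 1 = 3
Fragment sizes (data): 2 * 1480 B + 110 B (last, 110 <= 1480 OK)
Total bytes sent = payload + n_frags * header = 3070 + 3*20 = 3070 + 60 = 3130 B

3, 3130


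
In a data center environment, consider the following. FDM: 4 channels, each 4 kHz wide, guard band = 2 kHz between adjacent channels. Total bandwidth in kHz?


Given: 4 channels, 4 kHz each, guard = 2 kHz
Channel bandwidth = 4 * 4 = 16 kHz
Guard bands = 3 gaps * 2 kHz = 6 kHz
Total = 16 + 6 = 22 kHz

22


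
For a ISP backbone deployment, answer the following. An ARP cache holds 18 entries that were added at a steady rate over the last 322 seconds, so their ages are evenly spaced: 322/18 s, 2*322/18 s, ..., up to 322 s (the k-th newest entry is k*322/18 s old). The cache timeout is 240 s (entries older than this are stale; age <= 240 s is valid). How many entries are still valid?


Ages are k * 322/18 s for k = 1..18 (spacing = 17.8889 s).
Entry k is valid iff k * 322/18 <= 240 iff k <= 18 * 240 / 322 = 13.4161
n_valid = floor(13.4161) = 13
(n_stale = 18 - 13 = 5)

13


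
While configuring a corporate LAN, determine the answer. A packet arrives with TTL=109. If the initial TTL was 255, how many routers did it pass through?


Given: initial TTL = 255, received TTL = 109
Hops = initial TTL - received TTL
Hops = 255 - 109 = 146

146


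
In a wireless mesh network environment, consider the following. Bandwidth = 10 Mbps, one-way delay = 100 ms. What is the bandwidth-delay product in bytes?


Given: bandwidth = 10 Mbps, delay = 100 ms
BDP in bits = 10 * 10^6 * 100 / 1000
BDP in bits = 1000000
BDP in bytes = 1000000 / 8 = 125000

125000


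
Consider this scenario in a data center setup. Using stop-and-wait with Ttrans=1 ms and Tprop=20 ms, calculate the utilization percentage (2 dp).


Given: Ttrans = 1 ms, Tprop = 20 ms
RTT = 2 * Tprop = 2 * 20 = 40 ms
U = Ttrans / (Ttrans + RTT)
U = 1 / (1 + 40)
U = 1 / 41 = 0.02439
U% = 2.44%

2.44


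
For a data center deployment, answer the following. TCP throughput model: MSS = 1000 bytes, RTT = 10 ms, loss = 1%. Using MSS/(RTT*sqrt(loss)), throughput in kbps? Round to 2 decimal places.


Given: MSS = 1000 bytes, RTT = 10 ms, loss = 1%
RTT in seconds = 10 / 1000 = 0.01
Loss rate = 1% = 0.01
sqrt(loss) = sqrt(0.01) = 0.1
Throughput (bytes/s) = 1000 / (0.01 * 0.1) = 1000000.0000
Throughput (kbps) = 1000000.0000 * 8 / 1000 = 8000.000000 -> 8000.00 kbps (2 dp)

8000.00


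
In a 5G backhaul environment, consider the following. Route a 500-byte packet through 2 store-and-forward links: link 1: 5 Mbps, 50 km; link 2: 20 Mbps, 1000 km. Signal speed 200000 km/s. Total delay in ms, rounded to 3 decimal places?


Packet = 500 bytes = 4000 bits. Store-and-forward: sum (t_trans + t_prop) per link.
Link 1: t_trans = 4000/(5*10^6) s = 0.8000 ms; t_prop = 50/200000 s = 0.2500 ms; subtotal = 1.0500 ms
Link 2: t_trans = 4000/(20*10^6) s = 0.2000 ms; t_prop = 1000/200000 s = 5.0000 ms; subtotal = 5.2000 ms
End-to-end = 1.0500 + 5.2000 = 6.2500 ms -> 6.250 ms (3 dp)

6.250


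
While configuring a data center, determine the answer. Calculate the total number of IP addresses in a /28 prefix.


Given: CIDR prefix /28
Host bits = 32 - 28 = 4
Total addresses = 2^4 = 16

16


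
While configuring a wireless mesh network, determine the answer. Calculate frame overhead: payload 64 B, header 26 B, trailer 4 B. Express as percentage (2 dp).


Given: payload = 64 B, header = 26 B, trailer = 4 B
Overhead bytes = header + trailer = 26 + 4 = 30
Total frame = payload + overhead = 64 + 30 = 94
Overhead % = 30 / 94 * 100 = 31.9149% -> 31.91% (2 dp)

31.91


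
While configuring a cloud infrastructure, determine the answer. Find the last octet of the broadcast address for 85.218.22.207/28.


Given: IP = 85.218.22.207, prefix = /28
Host bits = 32 - 28 = 4
Network last octet = 207 AND mask = 192
Host part size = 2^4 - 1 = 15
Broadcast last octet = 192 OR 15 = 207

207


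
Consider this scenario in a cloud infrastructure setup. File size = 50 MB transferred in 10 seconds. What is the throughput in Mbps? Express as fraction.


Given: file = 50 MB, time = 10 s
File in Mb = 50 * 8 = 400 Mb
Throughput = 400 / 10 Mbps
Throughput = 40 Mbps

40


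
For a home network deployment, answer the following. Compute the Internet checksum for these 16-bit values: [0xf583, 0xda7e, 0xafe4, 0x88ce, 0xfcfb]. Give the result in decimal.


Given words: [0xf583, 0xda7e, 0xafe4, 0x88ce, 0xfcfb]
Step 1: Sum all words
Raw sum = 62851 + 55934 + 45028 + 35022 + 64763 = 263598
Step 2: Fold carry: (1454 + 4) = 1458
One's complement = ~1458 & 0xFFFF = 64077

64077


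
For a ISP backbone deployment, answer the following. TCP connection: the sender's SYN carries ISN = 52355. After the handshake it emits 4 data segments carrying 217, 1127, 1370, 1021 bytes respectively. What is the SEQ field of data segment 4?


The SYN occupies sequence number ISN = 52355, so the first data byte is ISN + 1 = 52356.
SEQ of data segment i = (ISN + 1) + sum of payload sizes of segments 1..i-1.
Segment 1: SEQ = 52356, payload = 217 bytes
Segment 2: SEQ = 52573, payload = 1127 bytes
Segment 3: SEQ = 53700, payload = 1370 bytes
Segment 4: SEQ = 55070, payload = 1021 bytes
SEQ of segment 4 = 52356 + 217 + 1127 + 1370 = 55070

55070


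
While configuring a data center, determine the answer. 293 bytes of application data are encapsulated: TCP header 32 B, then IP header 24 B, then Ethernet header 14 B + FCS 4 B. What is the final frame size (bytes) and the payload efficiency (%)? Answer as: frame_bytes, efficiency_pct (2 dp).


TCP segment = 293 + 32 = 325 B
IP packet = 325 + 24 = 349 B
Ethernet frame = 349 + 14 + 4 = 367 B
Efficiency = app / frame = 293 / 367 = 0.798365 = 79.8365% -> 79.84% (2 dp)

367, 79.84


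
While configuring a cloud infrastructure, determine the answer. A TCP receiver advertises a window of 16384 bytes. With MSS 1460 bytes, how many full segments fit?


Given: RWND = 16384 bytes, MSS = 1460 bytes
Full segments = floor(RWND / MSS)
Full segments = floor(16384 / 1460)
Full segments = floor(11.2219) = 11

11


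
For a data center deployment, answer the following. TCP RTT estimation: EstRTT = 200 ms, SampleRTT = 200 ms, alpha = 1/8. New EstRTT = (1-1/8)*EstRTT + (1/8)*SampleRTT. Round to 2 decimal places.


Given: EstRTT = 200 ms, SampleRTT = 200 ms, alpha = 1/8
New EstRTT = (1 - alpha) * EstRTT + alpha * SampleRTT
(7/8) * 200 = 175
(1/8) * 200 = 25
New EstRTT = 175 + 25 = 200 ms -> 200.00 ms (2 dp)

200.00


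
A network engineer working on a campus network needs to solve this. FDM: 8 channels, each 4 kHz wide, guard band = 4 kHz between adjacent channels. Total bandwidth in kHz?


Given: 8 channels, 4 kHz each, guard = 4 kHz
Channel bandwidth = 8 * 4 = 32 kHz
Guard bands = 7 gaps * 4 kHz = 28 kHz
Total = 32 + 28 = 60 kHz

60


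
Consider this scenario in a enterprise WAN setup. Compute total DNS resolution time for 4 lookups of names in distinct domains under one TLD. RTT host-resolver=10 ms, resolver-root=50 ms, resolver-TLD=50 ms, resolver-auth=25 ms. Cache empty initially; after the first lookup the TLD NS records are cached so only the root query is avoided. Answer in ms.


Lookup 1 (cold cache): local + root + TLD + auth = 10 + 50 + 50 + 25 = 135 ms
Lookups 2..4 (TLD NS cached -> skip root; new domain -> still ask TLD and auth): local + TLD + auth = 10 + 50 + 25 = 85 ms each
Remaining 3 lookups: 3 * 85 = 255 ms
Total = 135 + 255 = 390 ms

390


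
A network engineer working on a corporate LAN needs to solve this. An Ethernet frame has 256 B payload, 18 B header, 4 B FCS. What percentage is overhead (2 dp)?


Given: payload = 256 B, header = 18 B, trailer = 4 B
Overhead bytes = header + trailer = 18 + 4 = 22
Total frame = payload + overhead = 256 + 22 = 278
Overhead % = 22 / 278 * 100 = 7.9137% -> 7.91% (2 dp)

7.91


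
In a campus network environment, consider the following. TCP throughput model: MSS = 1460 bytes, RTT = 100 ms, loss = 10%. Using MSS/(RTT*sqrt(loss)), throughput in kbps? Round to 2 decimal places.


Given: MSS = 1460 bytes, RTT = 100 ms, loss = 10%
RTT in seconds = 100 / 1000 = 0.1
Loss rate = 10% = 0.1
sqrt(loss) = sqrt(0.1) = 0.316227766017
Throughput (bytes/s) = 1460 / (0.1 * 0.316227766017) = 46169.2538
Throughput (kbps) = 46169.2538 * 8 / 1000 = 369.354031 -> 369.35 kbps (2 dp)

369.35


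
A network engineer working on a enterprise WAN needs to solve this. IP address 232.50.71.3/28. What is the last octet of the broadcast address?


Given: IP = 232.50.71.3, prefix = /28
Host bits = 32 - 28 = 4
Network last octet = 3 AND mask = 0
Host part size = 2^4 - 1 = 15
Broadcast last octet = 0 OR 15 = 15

15


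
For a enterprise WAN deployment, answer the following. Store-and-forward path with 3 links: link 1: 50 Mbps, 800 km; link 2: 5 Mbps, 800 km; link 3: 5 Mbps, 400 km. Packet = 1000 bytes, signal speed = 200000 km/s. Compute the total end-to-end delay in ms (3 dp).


Packet = 1000 bytes = 8000 bits. Store-and-forward: sum (t_trans + t_prop) per link.
Link 1: t_trans = 8000/(50*10^6) s = 0.1600 ms; t_prop = 800/200000 s = 4.0000 ms; subtotal = 4.1600 ms
Link 2: t_trans = 8000/(5*10^6) s = 1.6000 ms; t_prop = 800/200000 s = 4.0000 ms; subtotal = 5.6000 ms
Link 3: t_trans = 8000/(5*10^6) s = 1.6000 ms; t_prop = 400/200000 s = 2.0000 ms; subtotal = 3.6000 ms
End-to-end = 4.1600 + 5.6000 + 3.6000 = 13.3600 ms -> 13.360 ms (3 dp)

13.360


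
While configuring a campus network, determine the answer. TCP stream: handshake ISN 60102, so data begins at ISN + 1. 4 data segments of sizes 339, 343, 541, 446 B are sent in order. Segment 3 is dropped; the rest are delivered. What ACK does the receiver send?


SYN uses sequence number 60102; first data byte = ISN + 1 = 60103.
Segment 1: SEQ = 60103, len = 339 B, covers [60103, 60441]
Segment 2: SEQ = 60442, len = 343 B, covers [60442, 60784]
Segment 3: SEQ = 60785, len = 541 B, covers [60785, 61325] [LOST]
Segment 4: SEQ = 61326, len = 446 B, covers [61326, 61771]
In-order data received: bytes [60103, 60784] (segments 1..2).
Segment 3 missing -> gap begins at byte 60785; later segments buffered out of order.
Cumulative ACK = next expected in-order byte = 60103 + 339 + 343 = 60785

60785


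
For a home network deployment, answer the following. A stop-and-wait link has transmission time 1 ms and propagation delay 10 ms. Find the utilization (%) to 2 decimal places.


Given: Ttrans = 1 ms, Tprop = 10 ms
RTT = 2 * Tprop = 2 * 10 = 20 ms
U = Ttrans / (Ttrans + RTT)
U = 1 / (1 + 20)
U = 1 / 21 = 0.047619
U% = 4.76%

4.76


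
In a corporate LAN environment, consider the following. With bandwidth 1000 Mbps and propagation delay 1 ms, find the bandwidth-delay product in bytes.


Given: bandwidth = 1000 Mbps, delay = 1 ms
BDP in bits = 1000 * 10^6 * 1 / 1000
BDP in bits = 1000000
BDP in bytes = 1000000 / 8 = 125000

125000


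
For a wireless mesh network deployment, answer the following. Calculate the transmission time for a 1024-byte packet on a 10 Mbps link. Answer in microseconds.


Given: packet = 1024 bytes, bandwidth = 10 Mbps
Packet in bits = 1024 * 8 = 8192 bits
Bandwidth = 10 * 10^6 = 10000000 bps
Time = 8192 / 10000000 seconds
Time in us = 8192 * 10^6 / 10000000 = 819.2

819.2


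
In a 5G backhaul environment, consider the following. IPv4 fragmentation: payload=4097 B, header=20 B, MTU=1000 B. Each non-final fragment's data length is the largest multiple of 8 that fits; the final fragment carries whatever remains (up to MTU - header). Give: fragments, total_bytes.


Max data per non-final fragment = floor((MTU - header)/8)*8 = floor((1000 - 20)/8)*8 = floor(980/8)*8 = 976 B
Final fragment needs no 8-byte alignment: it can carry up to MTU - header = 980 B
Non-final fragments needed = ceil((payload - 980) / 976) = ceil(3117/976) = ceil(3.1936) = 4
Number of fragments = 4 + 1 = 5
Fragment sizes (data): 4 * 976 B + 193 B (last, 193 <= 980 OK)
Total bytes sent = payload + n_frags * header = 4097 + 5*20 = 4097 + 100 = 4197 B

5, 4197


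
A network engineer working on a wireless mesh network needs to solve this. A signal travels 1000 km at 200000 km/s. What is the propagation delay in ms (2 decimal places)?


Given: distance = 1000 km, speed = 200000 km/s
Delay = distance / speed = 1000 / 200000 seconds
Delay in ms = 1000 * 1000 / 200000
Delay = 5.0000 ms
Rounded to 2 dp = 5.00 ms

5.00


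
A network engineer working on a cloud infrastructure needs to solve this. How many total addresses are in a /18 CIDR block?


Given: CIDR prefix /18
Host bits = 32 - 18 = 14
Total addresses = 2^14 = 16384

16384


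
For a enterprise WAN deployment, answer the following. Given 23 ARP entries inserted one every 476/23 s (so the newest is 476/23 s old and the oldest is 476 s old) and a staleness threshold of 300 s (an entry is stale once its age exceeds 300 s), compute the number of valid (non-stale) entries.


Ages are k * 476/23 s for k = 1..23 (spacing = 20.6957 s).
Entry k is valid iff k * 476/23 <= 300 iff k <= 23 * 300 / 476 = 14.4958
n_valid = floor(14.4958) = 14
(n_stale = 23 - 14 = 9)

14


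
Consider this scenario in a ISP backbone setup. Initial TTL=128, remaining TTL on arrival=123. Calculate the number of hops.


Given: initial TTL = 128, received TTL = 123
Hops = initial TTL - received TTL
Hops = 128 - 123 = 5

5


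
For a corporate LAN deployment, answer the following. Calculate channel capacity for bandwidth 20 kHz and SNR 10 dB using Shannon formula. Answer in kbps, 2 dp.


Given: B = 20 kHz, SNR = 10 dB
SNR linear = 10^(10/10) = 10
1 + SNR = 11
log2(11) = 3.4594316186
C = 20 * 1000 * 3.4594316186 = 69188.6324 bps
C = 69.188632 kbps -> 69.19 kbps (2 dp)

69.19


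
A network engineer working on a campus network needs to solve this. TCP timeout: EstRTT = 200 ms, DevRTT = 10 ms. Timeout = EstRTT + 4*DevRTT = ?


Given: EstRTT = 200 ms, DevRTT = 10 ms
Timeout = EstRTT + 4 * DevRTT
4 * DevRTT = 4 * 10 = 40
Timeout = 200 + 40 = 240 ms

240


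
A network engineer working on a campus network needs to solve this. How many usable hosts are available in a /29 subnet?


Given: subnet mask /29
Host bits = 32 - 29 = 3
Total addresses = 2^3 = 8
Usable hosts = 8 - 2 (network + broadcast) = 6

6


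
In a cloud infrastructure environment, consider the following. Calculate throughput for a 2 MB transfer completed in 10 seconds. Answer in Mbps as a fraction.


Given: file = 2 MB, time = 10 s
File in Mb = 2 * 8 = 16 Mb
Throughput = 16 / 10 Mbps
Throughput = 8/5 Mbps

8/5


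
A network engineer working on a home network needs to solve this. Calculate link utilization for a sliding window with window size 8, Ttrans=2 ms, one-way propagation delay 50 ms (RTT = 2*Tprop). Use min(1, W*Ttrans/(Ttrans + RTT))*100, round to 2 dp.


Given: W = 8, Ttrans = 2 ms, RTT = 100 ms (= 2 * Tprop, Tprop = 50 ms)
Cycle time = Ttrans + RTT = 2 + 100 = 102 ms (first packet sent until its ACK returns)
W * Ttrans = 8 * 2 = 16 ms of sending per cycle
W * Ttrans / (Ttrans + RTT) = 16 / 102 = 0.156863
U = min(1, 0.156863) = 0.156863
U% = 15.69%

15.69


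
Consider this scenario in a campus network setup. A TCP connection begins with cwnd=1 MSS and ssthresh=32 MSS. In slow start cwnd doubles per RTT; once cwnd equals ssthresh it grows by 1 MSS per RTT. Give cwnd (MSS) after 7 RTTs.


RTT 0: cwnd = 1 MSS (initial)
RTT 1: cwnd = 2 MSS (slow start, doubled)
RTT 2: cwnd = 4 MSS (slow start, doubled)
RTT 3: cwnd = 8 MSS (slow start, doubled)
RTT 4: cwnd = 16 MSS (slow start, doubled)
RTT 5: cwnd = 32 MSS (slow start, doubled)
RTT 6: cwnd = 33 MSS (congestion avoidance, +1)
RTT 7: cwnd = 34 MSS (congestion avoidance, +1)

34


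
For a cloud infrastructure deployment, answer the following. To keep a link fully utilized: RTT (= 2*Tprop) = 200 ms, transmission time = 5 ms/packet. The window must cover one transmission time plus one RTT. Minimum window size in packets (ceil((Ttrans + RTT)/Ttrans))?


Given: Ttrans = 5 ms, RTT = 200 ms (= 2 * Tprop, Tprop = 100 ms)
Time until first ACK returns = Ttrans + RTT = 5 + 200 = 205 ms
Need W * Ttrans >= Ttrans + RTT  ->  W >= (Ttrans + RTT) / Ttrans
(Ttrans + RTT) / Ttrans = 205 / 5 = 41
W_min = ceil(41) = 41

41


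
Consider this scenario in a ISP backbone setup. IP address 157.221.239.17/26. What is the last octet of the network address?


Given: IP = 157.221.239.17, prefix = /26
Subnet mask = 255.255.255.192
Last octet of IP: 17
Last octet of mask: 192
Network last octet = 17 AND 192 = 0

0


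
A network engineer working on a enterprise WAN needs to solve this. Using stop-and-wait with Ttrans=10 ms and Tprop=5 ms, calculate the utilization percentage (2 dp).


Given: Ttrans = 10 ms, Tprop = 5 ms
RTT = 2 * Tprop = 2 * 5 = 10 ms
U = Ttrans / (Ttrans + RTT)
U = 10 / (10 + 10)
U = 10 / 20 = 0.5
U% = 50.00%

50.00


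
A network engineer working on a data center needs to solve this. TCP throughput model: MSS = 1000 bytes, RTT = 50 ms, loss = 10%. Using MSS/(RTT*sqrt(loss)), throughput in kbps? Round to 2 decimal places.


Given: MSS = 1000 bytes, RTT = 50 ms, loss = 10%
RTT in seconds = 50 / 1000 = 0.05
Loss rate = 10% = 0.1
sqrt(loss) = sqrt(0.1) = 0.316227766017
Throughput (bytes/s) = 1000 / (0.05 * 0.316227766017) = 63245.5532
Throughput (kbps) = 63245.5532 * 8 / 1000 = 505.964426 -> 505.96 kbps (2 dp)

505.96


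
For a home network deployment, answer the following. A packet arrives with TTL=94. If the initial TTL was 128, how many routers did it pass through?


Given: initial TTL = 128, received TTL = 94
Hops = initial TTL - received TTL
Hops = 128 - 94 = 34

34


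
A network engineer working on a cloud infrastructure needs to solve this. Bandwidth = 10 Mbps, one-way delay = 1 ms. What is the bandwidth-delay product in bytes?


Given: bandwidth = 10 Mbps, delay = 1 ms
BDP in bits = 10 * 10^6 * 1 / 1000
BDP in bits = 10000
BDP in bytes = 10000 / 8 = 1250

1250


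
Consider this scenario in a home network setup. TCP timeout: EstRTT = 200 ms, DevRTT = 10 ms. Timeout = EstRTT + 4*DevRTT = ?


Given: EstRTT = 200 ms, DevRTT = 10 ms
Timeout = EstRTT + 4 * DevRTT
4 * DevRTT = 4 * 10 = 40
Timeout = 200 + 40 = 240 ms

240


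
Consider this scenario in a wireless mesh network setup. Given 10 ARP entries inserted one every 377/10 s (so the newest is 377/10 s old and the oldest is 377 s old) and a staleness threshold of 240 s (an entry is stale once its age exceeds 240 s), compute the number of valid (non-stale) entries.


Ages are k * 377/10 s for k = 1..10 (spacing = 37.7000 s).
Entry k is valid iff k * 377/10 <= 240 iff k <= 10 * 240 / 377 = 6.3660
n_valid = floor(6.3660) = 6
(n_stale = 10 - 6 = 4)

6


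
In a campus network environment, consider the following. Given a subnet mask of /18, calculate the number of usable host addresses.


Given: subnet mask /18
Host bits = 32 - 18 = 14
Total addresses = 2^14 = 16384
Usable hosts = 16384 - 2 (network + broadcast) = 16382

16382


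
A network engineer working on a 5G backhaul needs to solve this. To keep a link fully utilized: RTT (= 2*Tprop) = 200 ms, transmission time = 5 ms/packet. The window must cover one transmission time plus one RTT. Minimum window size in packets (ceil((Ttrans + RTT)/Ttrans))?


Given: Ttrans = 5 ms, RTT = 200 ms (= 2 * Tprop, Tprop = 100 ms)
Time until first ACK returns = Ttrans + RTT = 5 + 200 = 205 ms
Need W * Ttrans >= Ttrans + RTT  ->  W >= (Ttrans + RTT) / Ttrans
(Ttrans + RTT) / Ttrans = 205 / 5 = 41
W_min = ceil(41) = 41

41


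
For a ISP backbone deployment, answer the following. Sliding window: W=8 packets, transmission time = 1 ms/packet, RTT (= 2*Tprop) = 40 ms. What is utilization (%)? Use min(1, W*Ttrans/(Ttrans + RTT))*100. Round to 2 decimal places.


Given: W = 8, Ttrans = 1 ms, RTT = 40 ms (= 2 * Tprop, Tprop = 20 ms)
Cycle time = Ttrans + RTT = 1 + 40 = 41 ms (first packet sent until its ACK returns)
W * Ttrans = 8 * 1 = 8 ms of sending per cycle
W * Ttrans / (Ttrans + RTT) = 8 / 41 = 0.195122
U = min(1, 0.195122) = 0.195122
U% = 19.51%

19.51


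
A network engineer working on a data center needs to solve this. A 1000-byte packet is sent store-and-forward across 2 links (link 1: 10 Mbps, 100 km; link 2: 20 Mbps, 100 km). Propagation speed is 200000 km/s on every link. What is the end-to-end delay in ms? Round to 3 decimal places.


Packet = 1000 bytes = 8000 bits. Store-and-forward: sum (t_trans + t_prop) per link.
Link 1: t_trans = 8000/(10*10^6) s = 0.8000 ms; t_prop = 100/200000 s = 0.5000 ms; subtotal = 1.3000 ms
Link 2: t_trans = 8000/(20*10^6) s = 0.4000 ms; t_prop = 100/200000 s = 0.5000 ms; subtotal = 0.9000 ms
End-to-end = 1.3000 + 0.9000 = 2.2000 ms -> 2.200 ms (3 dp)

2.200


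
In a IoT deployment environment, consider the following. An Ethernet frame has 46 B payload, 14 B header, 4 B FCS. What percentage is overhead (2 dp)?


Given: payload = 46 B, header = 14 B, trailer = 4 B
Overhead bytes = header + trailer = 14 + 4 = 18
Total frame = payload + overhead = 46 + 18 = 64
Overhead % = 18 / 64 * 100 = 28.1250% -> 28.13% (2 dp)

28.13


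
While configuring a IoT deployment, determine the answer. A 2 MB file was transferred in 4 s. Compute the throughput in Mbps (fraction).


Given: file = 2 MB, time = 4 s
File in Mb = 2 * 8 = 16 Mb
Throughput = 16 / 4 Mbps
Throughput = 4 Mbps

4


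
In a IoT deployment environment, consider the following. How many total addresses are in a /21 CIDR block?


Given: CIDR prefix /21
Host bits = 32 - 21 = 11
Total addresses = 2^11 = 2048

2048


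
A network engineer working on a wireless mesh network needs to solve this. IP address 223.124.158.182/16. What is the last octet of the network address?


Given: IP = 223.124.158.182, prefix = /16
Subnet mask = 255.255.0.0
Last octet of IP: 182
Last octet of mask: 0
Network last octet = 182 AND 0 = 0

0


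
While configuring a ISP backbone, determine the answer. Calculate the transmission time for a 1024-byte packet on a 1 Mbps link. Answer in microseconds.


Given: packet = 1024 bytes, bandwidth = 1 Mbps
Packet in bits = 1024 * 8 = 8192 bits
Bandwidth = 1 * 10^6 = 1000000 bps
Time = 8192 / 1000000 seconds
Time in us = 8192 * 10^6 / 1000000 = 8192

8192


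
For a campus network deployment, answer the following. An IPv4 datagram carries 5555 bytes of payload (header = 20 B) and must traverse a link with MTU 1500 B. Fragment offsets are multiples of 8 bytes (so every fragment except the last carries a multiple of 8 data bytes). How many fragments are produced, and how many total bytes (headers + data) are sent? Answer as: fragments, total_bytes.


Max data per non-final fragment = floor((MTU - header)/8)*8 = floor((1500 - 20)/8)*8 = floor(1480/8)*8 = 1480 B
Final fragment needs no 8-byte alignment: it can carry up to MTU - header = 1480 B
Non-final fragments needed = ceil((payload - 1480) / 1480) = ceil(4075/1480) = ceil(2.7534) = 3
Number of fragments = 3 + 1 = 4
Fragment sizes (data): 3 * 1480 B + 1115 B (last, 1115 <= 1480 OK)
Total bytes sent = payload + n_frags * header = 5555 + 4*20 = 5555 + 80 = 5635 B

4, 5635


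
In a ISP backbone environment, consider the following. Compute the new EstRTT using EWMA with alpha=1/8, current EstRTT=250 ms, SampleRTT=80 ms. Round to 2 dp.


Given: EstRTT = 250 ms, SampleRTT = 80 ms, alpha = 1/8
New EstRTT = (1 - alpha) * EstRTT + alpha * SampleRTT
(7/8) * 250 = 218.75
(1/8) * 80 = 10
New EstRTT = 218.75 + 10 = 228.75 ms -> 228.75 ms (2 dp)

228.75


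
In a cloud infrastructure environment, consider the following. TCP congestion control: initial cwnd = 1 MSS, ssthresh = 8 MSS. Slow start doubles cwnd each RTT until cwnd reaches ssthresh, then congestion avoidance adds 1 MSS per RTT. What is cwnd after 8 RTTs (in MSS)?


RTT 0: cwnd = 1 MSS (initial)
RTT 1: cwnd = 2 MSS (slow start, doubled)
RTT 2: cwnd = 4 MSS (slow start, doubled)
RTT 3: cwnd = 8 MSS (slow start, doubled)
RTT 4: cwnd = 9 MSS (congestion avoidance, +1)
RTT 5: cwnd = 10 MSS (congestion avoidance, +1)
RTT 6: cwnd = 11 MSS (congestion avoidance, +1)
RTT 7: cwnd = 12 MSS (congestion avoidance, +1)
RTT 8: cwnd = 13 MSS (congestion avoidance, +1)

13
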